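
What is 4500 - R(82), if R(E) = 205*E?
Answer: -12310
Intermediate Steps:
4500 - R(82) = 4500 - 205*82 = 4500 - 1*16810 = 4500 - 16810 = -12310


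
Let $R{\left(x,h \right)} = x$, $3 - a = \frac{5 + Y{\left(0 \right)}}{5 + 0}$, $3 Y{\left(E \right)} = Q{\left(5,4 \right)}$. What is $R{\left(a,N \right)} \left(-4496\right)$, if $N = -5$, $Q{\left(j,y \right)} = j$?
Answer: $- \frac{22480}{3} \approx -7493.3$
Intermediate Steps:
$Y{\left(E \right)} = \frac{5}{3}$ ($Y{\left(E \right)} = \frac{1}{3} \cdot 5 = \frac{5}{3}$)
$a = \frac{5}{3}$ ($a = 3 - \frac{5 + \frac{5}{3}}{5 + 0} = 3 - \frac{20}{3 \cdot 5} = 3 - \frac{20}{3} \cdot \frac{1}{5} = 3 - \frac{4}{3} = \frac{5}{3} \approx 1.6667$)
$R{\left(a,N \right)} \left(-4496\right) = \frac{5}{3} \left(-4496\right) = - \frac{22480}{3}$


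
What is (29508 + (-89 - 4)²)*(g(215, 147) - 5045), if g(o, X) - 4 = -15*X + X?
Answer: -270876543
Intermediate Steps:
g(o, X) = 4 - 14*X (g(o, X) = 4 + (-15*X + X) = 4 - 14*X)
(29508 + (-89 - 4)²)*(g(215, 147) - 5045) = (29508 + (-89 - 4)²)*((4 - 14*147) - 5045) = (29508 + (-93)²)*((4 - 2058) - 5045) = (29508 + 8649)*(-2054 - 5045) = 38157*(-7099) = -270876543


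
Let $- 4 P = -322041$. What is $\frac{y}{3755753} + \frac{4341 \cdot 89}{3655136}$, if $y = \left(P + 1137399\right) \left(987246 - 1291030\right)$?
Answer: $- \frac{1352330677296624075}{13727787997408} \approx -98511.0$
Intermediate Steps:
$P = \frac{322041}{4}$ ($P = \left(- \frac{1}{4}\right) \left(-322041\right) = \frac{322041}{4} \approx 80510.0$)
$y = -369981343602$ ($y = \left(\frac{322041}{4} + 1137399\right) \left(987246 - 1291030\right) = \frac{4871637}{4} \left(-303784\right) = -369981343602$)
$\frac{y}{3755753} + \frac{4341 \cdot 89}{3655136} = - \frac{369981343602}{3755753} + \frac{4341 \cdot 89}{3655136} = \left(-369981343602\right) \frac{1}{3755753} + 386349 \cdot \frac{1}{3655136} = - \frac{369981343602}{3755753} + \frac{386349}{3655136} = - \frac{1352330677296624075}{13727787997408}$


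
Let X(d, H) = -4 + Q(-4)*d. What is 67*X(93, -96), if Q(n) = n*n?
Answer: 99428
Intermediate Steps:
Q(n) = n²
X(d, H) = -4 + 16*d (X(d, H) = -4 + (-4)²*d = -4 + 16*d)
67*X(93, -96) = 67*(-4 + 16*93) = 67*(-4 + 1488) = 67*1484 = 99428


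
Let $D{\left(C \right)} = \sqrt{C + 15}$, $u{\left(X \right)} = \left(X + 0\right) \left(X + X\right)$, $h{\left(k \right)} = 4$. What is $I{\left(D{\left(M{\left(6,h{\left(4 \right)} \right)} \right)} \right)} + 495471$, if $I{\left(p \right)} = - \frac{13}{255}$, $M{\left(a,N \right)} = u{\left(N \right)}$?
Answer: $\frac{126345092}{255} \approx 4.9547 \cdot 10^{5}$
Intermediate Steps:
$u{\left(X \right)} = 2 X^{2}$ ($u{\left(X \right)} = X 2 X = 2 X^{2}$)
$M{\left(a,N \right)} = 2 N^{2}$
$D{\left(C \right)} = \sqrt{15 + C}$
$I{\left(p \right)} = - \frac{13}{255}$ ($I{\left(p \right)} = \left(-13\right) \frac{1}{255} = - \frac{13}{255}$)
$I{\left(D{\left(M{\left(6,h{\left(4 \right)} \right)} \right)} \right)} + 495471 = - \frac{13}{255} + 495471 = \frac{126345092}{255}$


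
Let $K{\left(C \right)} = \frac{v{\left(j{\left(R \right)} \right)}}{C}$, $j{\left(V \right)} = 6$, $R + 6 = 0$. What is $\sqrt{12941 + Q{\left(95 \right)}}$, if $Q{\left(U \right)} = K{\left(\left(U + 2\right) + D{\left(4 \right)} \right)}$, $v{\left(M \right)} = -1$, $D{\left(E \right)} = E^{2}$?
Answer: $\frac{2 \sqrt{41310879}}{113} \approx 113.76$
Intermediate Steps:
$R = -6$ ($R = -6 + 0 = -6$)
$K{\left(C \right)} = - \frac{1}{C}$
$Q{\left(U \right)} = - \frac{1}{18 + U}$ ($Q{\left(U \right)} = - \frac{1}{\left(U + 2\right) + 4^{2}} = - \frac{1}{\left(2 + U\right) + 16} = - \frac{1}{18 + U}$)
$\sqrt{12941 + Q{\left(95 \right)}} = \sqrt{12941 - \frac{1}{18 + 95}} = \sqrt{12941 - \frac{1}{113}} = \sqrt{\frac{1462332}{113}} = \frac{2 \sqrt{41310879}}{113}$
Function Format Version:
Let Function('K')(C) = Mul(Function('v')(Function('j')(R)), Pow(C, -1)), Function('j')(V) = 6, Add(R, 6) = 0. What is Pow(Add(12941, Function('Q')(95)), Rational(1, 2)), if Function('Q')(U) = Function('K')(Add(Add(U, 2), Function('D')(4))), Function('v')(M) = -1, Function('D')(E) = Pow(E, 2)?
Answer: Mul(Rational(2, 113), Pow(41310879, Rational(1, 2))) ≈ 113.76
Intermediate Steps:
R = -6 (R = Add(-6, 0) = -6)
Function('K')(C) = Mul(-1, Pow(C, -1))
Function('Q')(U) = Mul(-1, Pow(Add(18, U), -1)) (Function('Q')(U) = Mul(-1, Pow(Add(Add(U, 2), Pow(4, 2)), -1)) = Mul(-1, Pow(Add(Add(2, U), 16), -1)) = Mul(-1, Pow(Add(18, U), -1)))
Pow(Add(12941, Function('Q')(95)), Rational(1, 2)) = Pow(Add(12941, Mul(-1, Pow(Add(18, 95), -1))), Rational(1, 2)) = Pow(Add(12941, Mul(-1, Pow(113, -1))), Rational(1, 2)) = Pow(Add(12941, Mul(-1, Rational(1, 113))), Rational(1, 2)) = Pow(Add(12941, Rational(-1, 113)), Rational(1, 2)) = Pow(Rational(1462332, 113), Rational(1, 2)) = Mul(Rational(2, 113), Pow(41310879, Rational(1, 2)))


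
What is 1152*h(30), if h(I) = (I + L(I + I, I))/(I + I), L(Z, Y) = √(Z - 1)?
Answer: 576 + 96*√59/5 ≈ 723.48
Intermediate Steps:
L(Z, Y) = √(-1 + Z)
h(I) = (I + √(-1 + 2*I))/(2*I) (h(I) = (I + √(-1 + (I + I)))/(I + I) = (I + √(-1 + 2*I))/((2*I)) = (I + √(-1 + 2*I))*(1/(2*I)) = (I + √(-1 + 2*I))/(2*I))
1152*h(30) = 1152*((½)*(30 + √(-1 + 2*30))/30) = 1152*((½)*(1/30)*(30 + √(-1 + 60))) = 1152*((½)*(1/30)*(30 + √59)) = 1152*(½ + √59/60) = 576 + 96*√59/5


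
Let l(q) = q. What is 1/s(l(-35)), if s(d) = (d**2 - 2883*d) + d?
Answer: 1/102095 ≈ 9.7948e-6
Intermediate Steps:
s(d) = d**2 - 2882*d
1/s(l(-35)) = 1/(-35*(-2882 - 35)) = 1/(-35*(-2917)) = 1/102095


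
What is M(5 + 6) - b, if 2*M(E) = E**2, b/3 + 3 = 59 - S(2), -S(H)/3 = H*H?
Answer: -287/2 ≈ -143.50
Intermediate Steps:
S(H) = -3*H**2 (S(H) = -3*H*H = -3*H**2)
b = 204 (b = -9 + 3*(59 - (-3)*2**2) = -9 + 3*(59 - (-3)*4) = -9 + 3*(59 - 1*(-12)) = -9 + 3*(59 + 12) = -9 + 3*71 = -9 + 213 = 204)
M(E) = E**2/2
M(5 + 6) - b = (5 + 6)**2/2 - 1*204 = (1/2)*11**2 - 204 = (1/2)*121 - 204 = 121/2 - 204 = -287/2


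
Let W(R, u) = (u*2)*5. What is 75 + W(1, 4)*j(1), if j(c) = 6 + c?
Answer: 355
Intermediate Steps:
W(R, u) = 10*u (W(R, u) = (2*u)*5 = 10*u)
75 + W(1, 4)*j(1) = 75 + (10*4)*(6 + 1) = 75 + 40*7 = 75 + 280 = 355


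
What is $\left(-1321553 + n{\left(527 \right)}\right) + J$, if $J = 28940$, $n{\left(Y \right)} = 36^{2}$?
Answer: $-1291317$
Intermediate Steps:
$n{\left(Y \right)} = 1296$
$\left(-1321553 + n{\left(527 \right)}\right) + J = \left(-1321553 + 1296\right) + 28940 = -1320257 + 28940 = -1291317$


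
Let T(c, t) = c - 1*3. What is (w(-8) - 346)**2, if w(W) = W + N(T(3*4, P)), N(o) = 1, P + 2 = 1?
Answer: 124609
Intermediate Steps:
P = -1 (P = -2 + 1 = -1)
T(c, t) = -3 + c (T(c, t) = c - 3 = -3 + c)
w(W) = 1 + W (w(W) = W + 1 = 1 + W)
(w(-8) - 346)**2 = ((1 - 8) - 346)**2 = (-7 - 346)**2 = (-353)**2 = 124609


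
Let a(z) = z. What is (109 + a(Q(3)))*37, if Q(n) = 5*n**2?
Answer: 5698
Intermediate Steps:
(109 + a(Q(3)))*37 = (109 + 5*3**2)*37 = (109 + 5*9)*37 = (109 + 45)*37 = 154*37 = 5698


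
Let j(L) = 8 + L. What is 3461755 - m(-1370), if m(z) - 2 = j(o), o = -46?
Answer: 3461791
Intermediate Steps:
m(z) = -36 (m(z) = 2 + (8 - 46) = 2 - 38 = -36)
3461755 - m(-1370) = 3461755 - 1*(-36) = 3461755 + 36 = 3461791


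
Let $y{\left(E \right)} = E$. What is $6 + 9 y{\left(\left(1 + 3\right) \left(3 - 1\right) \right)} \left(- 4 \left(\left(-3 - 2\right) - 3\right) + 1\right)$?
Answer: $2382$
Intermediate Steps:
$6 + 9 y{\left(\left(1 + 3\right) \left(3 - 1\right) \right)} \left(- 4 \left(\left(-3 - 2\right) - 3\right) + 1\right) = 6 + 9 \left(1 + 3\right) \left(3 - 1\right) \left(- 4 \left(\left(-3 - 2\right) - 3\right) + 1\right) = 6 + 9 \cdot 4 \cdot 2 \left(- 4 \left(-5 - 3\right) + 1\right) = 6 + 9 \cdot 8 \left(\left(-4\right) \left(-8\right) + 1\right) = 6 + 9 \cdot 8 \left(32 + 1\right) = 6 + 9 \cdot 8 \cdot 33 = 6 + 9 \cdot 264 = 6 + 2376 = 2382$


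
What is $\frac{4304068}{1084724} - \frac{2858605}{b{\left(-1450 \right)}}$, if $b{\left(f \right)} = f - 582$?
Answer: $\frac{777385829049}{551039792} \approx 1410.8$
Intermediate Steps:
$b{\left(f \right)} = -582 + f$
$\frac{4304068}{1084724} - \frac{2858605}{b{\left(-1450 \right)}} = \frac{4304068}{1084724} - \frac{2858605}{-582 - 1450} = 4304068 \cdot \frac{1}{1084724} - \frac{2858605}{-2032} = \frac{1076017}{271181} - - \frac{2858605}{2032} = \frac{1076017}{271181} + \frac{2858605}{2032} = \frac{777385829049}{551039792}$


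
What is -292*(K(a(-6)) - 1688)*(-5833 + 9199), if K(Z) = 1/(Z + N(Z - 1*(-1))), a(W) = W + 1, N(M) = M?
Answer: 1659197144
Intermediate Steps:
a(W) = 1 + W
K(Z) = 1/(1 + 2*Z) (K(Z) = 1/(Z + (Z - 1*(-1))) = 1/(Z + (Z + 1)) = 1/(Z + (1 + Z)) = 1/(1 + 2*Z))
-292*(K(a(-6)) - 1688)*(-5833 + 9199) = -292*(1/(1 + 2*(1 - 6)) - 1688)*(-5833 + 9199) = -292*(1/(1 + 2*(-5)) - 1688)*3366 = -292*(1/(1 - 10) - 1688)*3366 = -292*(1/(-9) - 1688)*3366 = -292*(-⅑ - 1688)*3366 = -(-4436356)*3366/9 = -292*(-5682182) = 1659197144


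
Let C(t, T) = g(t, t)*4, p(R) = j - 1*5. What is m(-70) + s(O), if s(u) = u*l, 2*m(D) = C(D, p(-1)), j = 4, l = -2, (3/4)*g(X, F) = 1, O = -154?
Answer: 932/3 ≈ 310.67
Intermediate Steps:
g(X, F) = 4/3 (g(X, F) = (4/3)*1 = 4/3)
p(R) = -1 (p(R) = 4 - 1*5 = 4 - 5 = -1)
C(t, T) = 16/3 (C(t, T) = (4/3)*4 = 16/3)
m(D) = 8/3 (m(D) = (½)*(16/3) = 8/3)
s(u) = -2*u (s(u) = u*(-2) = -2*u)
m(-70) + s(O) = 8/3 - 2*(-154) = 8/3 + 308 = 932/3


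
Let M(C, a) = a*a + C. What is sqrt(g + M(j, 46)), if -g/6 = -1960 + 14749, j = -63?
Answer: I*sqrt(74681) ≈ 273.28*I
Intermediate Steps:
g = -76734 (g = -6*(-1960 + 14749) = -6*12789 = -76734)
M(C, a) = C + a**2 (M(C, a) = a**2 + C = C + a**2)
sqrt(g + M(j, 46)) = sqrt(-76734 + (-63 + 46**2)) = sqrt(-76734 + (-63 + 2116)) = sqrt(-76734 + 2053) = sqrt(-74681) = I*sqrt(74681)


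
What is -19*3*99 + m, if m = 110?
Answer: -5533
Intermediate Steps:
-19*3*99 + m = -19*3*99 + 110 = -57*99 + 110 = -5643 + 110 = -5533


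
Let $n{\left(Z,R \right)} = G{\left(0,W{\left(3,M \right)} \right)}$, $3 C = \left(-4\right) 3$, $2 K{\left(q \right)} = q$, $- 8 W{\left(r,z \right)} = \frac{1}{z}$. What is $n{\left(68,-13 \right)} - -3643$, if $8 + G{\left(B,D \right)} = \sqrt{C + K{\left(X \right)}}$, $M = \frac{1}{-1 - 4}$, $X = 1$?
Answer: $3635 + \frac{i \sqrt{14}}{2} \approx 3635.0 + 1.8708 i$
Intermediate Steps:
$M = - \frac{1}{5}$ ($M = \frac{1}{-5} = - \frac{1}{5} \approx -0.2$)
$W{\left(r,z \right)} = - \frac{1}{8 z}$
$K{\left(q \right)} = \frac{q}{2}$
$C = -4$ ($C = \frac{\left(-4\right) 3}{3} = \frac{1}{3} \left(-12\right) = -4$)
$G{\left(B,D \right)} = -8 + \frac{i \sqrt{14}}{2}$ ($G{\left(B,D \right)} = -8 + \sqrt{-4 + \frac{1}{2} \cdot 1} = -8 + \sqrt{-4 + \frac{1}{2}} = -8 + \sqrt{- \frac{7}{2}} = -8 + \frac{i \sqrt{14}}{2}$)
$n{\left(Z,R \right)} = -8 + \frac{i \sqrt{14}}{2}$
$n{\left(68,-13 \right)} - -3643 = \left(-8 + \frac{i \sqrt{14}}{2}\right) - -3643 = \left(-8 + \frac{i \sqrt{14}}{2}\right) + 3643 = 3635 + \frac{i \sqrt{14}}{2}$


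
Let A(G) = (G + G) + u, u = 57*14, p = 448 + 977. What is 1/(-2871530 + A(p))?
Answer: -1/2867882 ≈ -3.4869e-7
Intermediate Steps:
p = 1425
u = 798
A(G) = 798 + 2*G (A(G) = (G + G) + 798 = 2*G + 798 = 798 + 2*G)
1/(-2871530 + A(p)) = 1/(-2871530 + (798 + 2*1425)) = 1/(-2871530 + (798 + 2850)) = 1/(-2871530 + 3648) = 1/(-2867882) = -1/2867882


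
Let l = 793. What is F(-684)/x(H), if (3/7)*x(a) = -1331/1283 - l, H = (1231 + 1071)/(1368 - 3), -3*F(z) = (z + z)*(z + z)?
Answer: 1200518496/3565625 ≈ 336.69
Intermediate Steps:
F(z) = -4*z²/3 (F(z) = -(z + z)*(z + z)/3 = -2*z*2*z/3 = -4*z²/3)
H = 2302/1365 ≈ 1.6864
x(a) = -7131250/3849 (x(a) = 7*(-1331/1283 - 1*793)/3 = 7*(-1331*1/1283 - 793)/3 = 7*(-1331/1283 - 793)/3 = (7/3)*(-1018750/1283) = -7131250/3849)
F(-684)/x(H) = (-4/3*(-684)²)/(-7131250/3849) = -4/3*467856*(-3849/7131250) = -623808*(-3849/7131250) = 1200518496/3565625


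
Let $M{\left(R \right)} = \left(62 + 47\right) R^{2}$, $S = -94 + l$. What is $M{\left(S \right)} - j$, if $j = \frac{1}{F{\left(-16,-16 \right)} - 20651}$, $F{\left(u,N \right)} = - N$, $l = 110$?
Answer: $\frac{575799041}{20635} \approx 27904.0$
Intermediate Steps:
$S = 16$ ($S = -94 + 110 = 16$)
$j = - \frac{1}{20635}$ ($j = \frac{1}{\left(-1\right) \left(-16\right) - 20651} = \frac{1}{16 - 20651} = \frac{1}{-20635} = - \frac{1}{20635} \approx -4.8461 \cdot 10^{-5}$)
$M{\left(R \right)} = 109 R^{2}$
$M{\left(S \right)} - j = 109 \cdot 16^{2} - - \frac{1}{20635} = 109 \cdot 256 + \frac{1}{20635} = 27904 + \frac{1}{20635} = \frac{575799041}{20635}$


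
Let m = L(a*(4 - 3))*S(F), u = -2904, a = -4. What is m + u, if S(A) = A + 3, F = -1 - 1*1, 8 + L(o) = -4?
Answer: -2916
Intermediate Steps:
L(o) = -12 (L(o) = -8 - 4 = -12)
F = -2 (F = -1 - 1 = -2)
S(A) = 3 + A
m = -12 (m = -12*(3 - 2) = -12*1 = -12)
m + u = -12 - 2904 = -2916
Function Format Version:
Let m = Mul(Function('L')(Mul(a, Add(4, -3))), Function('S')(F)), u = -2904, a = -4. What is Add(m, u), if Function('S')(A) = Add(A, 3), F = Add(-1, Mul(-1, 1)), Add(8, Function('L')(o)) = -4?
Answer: -2916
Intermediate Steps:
Function('L')(o) = -12 (Function('L')(o) = Add(-8, -4) = -12)
F = -2 (F = Add(-1, -1) = -2)
Function('S')(A) = Add(3, A)
m = -12 (m = Mul(-12, Add(3, -2)) = Mul(-12, 1) = -12)
Add(m, u) = Add(-12, -2904) = -2916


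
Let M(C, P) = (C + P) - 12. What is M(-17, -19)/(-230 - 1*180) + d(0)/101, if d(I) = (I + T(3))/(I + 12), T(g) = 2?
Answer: 14749/124230 ≈ 0.11872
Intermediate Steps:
M(C, P) = -12 + C + P
d(I) = (2 + I)/(12 + I) (d(I) = (I + 2)/(I + 12) = (2 + I)/(12 + I))
M(-17, -19)/(-230 - 1*180) + d(0)/101 = (-12 - 17 - 19)/(-230 - 1*180) + ((2 + 0)/(12 + 0))/101 = -48/(-230 - 180) + (2/12)*(1/101) = -48/(-410) + ((1/12)*2)*(1/101) = -48*(-1/410) + (⅙)*(1/101) = 24/205 + 1/606 = 14749/124230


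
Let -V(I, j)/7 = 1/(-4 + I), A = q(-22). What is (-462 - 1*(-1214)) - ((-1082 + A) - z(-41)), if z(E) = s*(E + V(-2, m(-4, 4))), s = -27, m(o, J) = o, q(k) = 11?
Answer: 5797/2 ≈ 2898.5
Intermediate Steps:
A = 11
V(I, j) = -7/(-4 + I)
z(E) = -63/2 - 27*E (z(E) = -27*(E - 7/(-4 - 2)) = -27*(E - 7/(-6)) = -27*(E - 7*(-1/6)) = -27*(E + 7/6) = -27*(7/6 + E) = -63/2 - 27*E)
(-462 - 1*(-1214)) - ((-1082 + A) - z(-41)) = (-462 - 1*(-1214)) - ((-1082 + 11) - (-63/2 - 27*(-41))) = (-462 + 1214) - (-1071 - (-63/2 + 1107)) = 752 - (-1071 - 1*2151/2) = 752 - (-1071 - 2151/2) = 752 - 1*(-4293/2) = 752 + 4293/2 = 5797/2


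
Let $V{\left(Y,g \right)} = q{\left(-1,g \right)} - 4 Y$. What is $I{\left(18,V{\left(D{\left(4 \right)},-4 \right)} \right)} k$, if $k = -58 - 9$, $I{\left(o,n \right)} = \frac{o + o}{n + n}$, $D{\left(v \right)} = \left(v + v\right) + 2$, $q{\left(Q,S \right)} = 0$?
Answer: $\frac{603}{20} \approx 30.15$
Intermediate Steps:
$D{\left(v \right)} = 2 + 2 v$ ($D{\left(v \right)} = 2 v + 2 = 2 + 2 v$)
$V{\left(Y,g \right)} = - 4 Y$ ($V{\left(Y,g \right)} = 0 - 4 Y = - 4 Y$)
$I{\left(o,n \right)} = \frac{o}{n}$ ($I{\left(o,n \right)} = \frac{2 o}{2 n} = 2 o \frac{1}{2 n} = \frac{o}{n}$)
$k = -67$ ($k = -58 - 9 = -67$)
$I{\left(18,V{\left(D{\left(4 \right)},-4 \right)} \right)} k = \frac{18}{\left(-4\right) \left(2 + 2 \cdot 4\right)} \left(-67\right) = \frac{18}{\left(-4\right) \left(2 + 8\right)} \left(-67\right) = \frac{18}{\left(-4\right) 10} \left(-67\right) = \frac{18}{-40} \left(-67\right) = 18 \left(- \frac{1}{40}\right) \left(-67\right) = \left(- \frac{9}{20}\right) \left(-67\right) = \frac{603}{20}$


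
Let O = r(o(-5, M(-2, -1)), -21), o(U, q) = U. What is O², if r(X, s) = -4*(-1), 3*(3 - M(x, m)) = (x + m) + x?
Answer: 16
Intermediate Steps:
M(x, m) = 3 - 2*x/3 - m/3 (M(x, m) = 3 - ((x + m) + x)/3 = 3 - ((m + x) + x)/3 = 3 - (m + 2*x)/3 = 3 + (-2*x/3 - m/3) = 3 - 2*x/3 - m/3)
r(X, s) = 4
O = 4
O² = 4² = 16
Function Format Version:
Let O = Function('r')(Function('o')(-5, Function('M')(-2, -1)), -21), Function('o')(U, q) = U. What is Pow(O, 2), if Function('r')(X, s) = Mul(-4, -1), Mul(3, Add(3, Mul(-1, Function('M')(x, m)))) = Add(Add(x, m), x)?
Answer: 16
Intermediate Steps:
Function('M')(x, m) = Add(3, Mul(Rational(-2, 3), x), Mul(Rational(-1, 3), m)) (Function('M')(x, m) = Add(3, Mul(Rational(-1, 3), Add(Add(x, m), x))) = Add(3, Mul(Rational(-1, 3), Add(Add(m, x), x))) = Add(3, Mul(Rational(-1, 3), Add(m, Mul(2, x)))) = Add(3, Add(Mul(Rational(-2, 3), x), Mul(Rational(-1, 3), m))) = Add(3, Mul(Rational(-2, 3), x), Mul(Rational(-1, 3), m)))
Function('r')(X, s) = 4
O = 4
Pow(O, 2) = Pow(4, 2) = 16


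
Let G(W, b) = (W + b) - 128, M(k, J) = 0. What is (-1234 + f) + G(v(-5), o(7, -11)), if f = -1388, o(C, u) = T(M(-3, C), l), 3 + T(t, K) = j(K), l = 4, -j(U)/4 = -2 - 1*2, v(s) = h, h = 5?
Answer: -2732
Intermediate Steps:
v(s) = 5
j(U) = 16 (j(U) = -4*(-2 - 1*2) = -4*(-2 - 2) = -4*(-4) = 16)
T(t, K) = 13 (T(t, K) = -3 + 16 = 13)
o(C, u) = 13
G(W, b) = -128 + W + b
(-1234 + f) + G(v(-5), o(7, -11)) = (-1234 - 1388) + (-128 + 5 + 13) = -2622 - 110 = -2732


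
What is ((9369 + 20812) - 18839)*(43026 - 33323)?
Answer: 110051426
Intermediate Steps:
((9369 + 20812) - 18839)*(43026 - 33323) = (30181 - 18839)*9703 = 11342*9703 = 110051426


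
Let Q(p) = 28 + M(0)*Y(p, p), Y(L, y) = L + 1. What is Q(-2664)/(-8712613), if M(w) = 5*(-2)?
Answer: -26658/8712613 ≈ -0.0030597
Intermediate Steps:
Y(L, y) = 1 + L
M(w) = -10
Q(p) = 18 - 10*p (Q(p) = 28 - 10*(1 + p) = 28 + (-10 - 10*p) = 18 - 10*p)
Q(-2664)/(-8712613) = (18 - 10*(-2664))/(-8712613) = (18 + 26640)*(-1/8712613) = 26658*(-1/8712613) = -26658/8712613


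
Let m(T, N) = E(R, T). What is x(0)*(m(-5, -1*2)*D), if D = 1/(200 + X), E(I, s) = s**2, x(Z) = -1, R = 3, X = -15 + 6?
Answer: -25/191 ≈ -0.13089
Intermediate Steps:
X = -9
m(T, N) = T**2
D = 1/191 (D = 1/(200 - 9) = 1/191 ≈ 0.0052356)
x(0)*(m(-5, -1*2)*D) = -(-5)**2/191 = -25/191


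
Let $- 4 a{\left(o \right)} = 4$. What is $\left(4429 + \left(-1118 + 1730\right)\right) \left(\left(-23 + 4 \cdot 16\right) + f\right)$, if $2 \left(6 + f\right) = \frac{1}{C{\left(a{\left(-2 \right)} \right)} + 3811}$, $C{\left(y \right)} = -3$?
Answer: $\frac{1343734001}{7616} \approx 1.7644 \cdot 10^{5}$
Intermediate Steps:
$a{\left(o \right)} = -1$ ($a{\left(o \right)} = \left(- \frac{1}{4}\right) 4 = -1$)
$f = - \frac{45695}{7616}$ ($f = -6 + \frac{1}{2 \left(-3 + 3811\right)} = -6 + \frac{1}{2 \cdot 3808} = -6 + \frac{1}{2} \cdot \frac{1}{3808} = -6 + \frac{1}{7616} = - \frac{45695}{7616} \approx -5.9999$)
$\left(4429 + \left(-1118 + 1730\right)\right) \left(\left(-23 + 4 \cdot 16\right) + f\right) = \left(4429 + \left(-1118 + 1730\right)\right) \left(\left(-23 + 4 \cdot 16\right) - \frac{45695}{7616}\right) = \left(4429 + 612\right) \left(\left(-23 + 64\right) - \frac{45695}{7616}\right) = 5041 \left(41 - \frac{45695}{7616}\right) = 5041 \cdot \frac{266561}{7616} = \frac{1343734001}{7616}$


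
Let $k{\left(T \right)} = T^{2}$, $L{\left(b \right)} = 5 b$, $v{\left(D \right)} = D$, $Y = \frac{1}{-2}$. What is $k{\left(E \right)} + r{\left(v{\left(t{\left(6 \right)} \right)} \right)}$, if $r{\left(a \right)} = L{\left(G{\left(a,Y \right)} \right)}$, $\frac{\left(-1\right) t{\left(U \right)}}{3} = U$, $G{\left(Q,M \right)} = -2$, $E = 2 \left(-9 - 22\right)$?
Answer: $3834$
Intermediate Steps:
$Y = - \frac{1}{2} \approx -0.5$
$E = -62$ ($E = 2 \left(-31\right) = -62$)
$t{\left(U \right)} = - 3 U$
$r{\left(a \right)} = -10$ ($r{\left(a \right)} = 5 \left(-2\right) = -10$)
$k{\left(E \right)} + r{\left(v{\left(t{\left(6 \right)} \right)} \right)} = \left(-62\right)^{2} - 10 = 3844 - 10 = 3834$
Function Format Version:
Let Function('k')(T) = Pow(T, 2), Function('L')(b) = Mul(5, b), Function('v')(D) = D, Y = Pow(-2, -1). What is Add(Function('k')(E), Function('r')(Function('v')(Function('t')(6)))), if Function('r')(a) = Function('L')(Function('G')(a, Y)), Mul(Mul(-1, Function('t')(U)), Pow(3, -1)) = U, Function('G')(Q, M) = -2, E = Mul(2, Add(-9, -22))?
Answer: 3834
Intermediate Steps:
Y = Rational(-1, 2) ≈ -0.50000
E = -62 (E = Mul(2, -31) = -62)
Function('t')(U) = Mul(-3, U)
Function('r')(a) = -10 (Function('r')(a) = Mul(5, -2) = -10)
Add(Function('k')(E), Function('r')(Function('v')(Function('t')(6)))) = Add(Pow(-62, 2), -10) = Add(3844, -10) = 3834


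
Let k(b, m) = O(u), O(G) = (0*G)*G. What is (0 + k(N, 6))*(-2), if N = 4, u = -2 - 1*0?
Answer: 0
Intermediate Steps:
u = -2 (u = -2 + 0 = -2)
O(G) = 0 (O(G) = 0*G = 0)
k(b, m) = 0
(0 + k(N, 6))*(-2) = (0 + 0)*(-2) = 0*(-2) = 0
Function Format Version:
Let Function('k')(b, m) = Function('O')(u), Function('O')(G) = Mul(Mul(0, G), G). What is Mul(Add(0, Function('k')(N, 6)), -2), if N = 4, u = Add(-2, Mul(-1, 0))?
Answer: 0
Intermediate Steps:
u = -2 (u = Add(-2, 0) = -2)
Function('O')(G) = 0 (Function('O')(G) = Mul(0, G) = 0)
Function('k')(b, m) = 0
Mul(Add(0, Function('k')(N, 6)), -2) = Mul(Add(0, 0), -2) = Mul(0, -2) = 0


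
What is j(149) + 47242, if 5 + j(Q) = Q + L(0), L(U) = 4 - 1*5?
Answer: 47385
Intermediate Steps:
L(U) = -1 (L(U) = 4 - 5 = -1)
j(Q) = -6 + Q (j(Q) = -5 + (Q - 1) = -5 + (-1 + Q) = -6 + Q)
j(149) + 47242 = (-6 + 149) + 47242 = 143 + 47242 = 47385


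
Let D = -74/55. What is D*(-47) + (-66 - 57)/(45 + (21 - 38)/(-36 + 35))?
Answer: 208871/3410 ≈ 61.253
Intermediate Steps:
D = -74/55 (D = -74*1/55 = -74/55 ≈ -1.3455)
D*(-47) + (-66 - 57)/(45 + (21 - 38)/(-36 + 35)) = -74/55*(-47) + (-66 - 57)/(45 + (21 - 38)/(-36 + 35)) = 3478/55 - 123/(45 - 17/(-1)) = 3478/55 - 123/(45 - 17*(-1)) = 3478/55 - 123/(45 + 17) = 3478/55 - 123/62 = 208871/3410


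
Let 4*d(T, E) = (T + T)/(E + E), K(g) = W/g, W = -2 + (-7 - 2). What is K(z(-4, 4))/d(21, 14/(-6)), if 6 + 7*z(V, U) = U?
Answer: -154/9 ≈ -17.111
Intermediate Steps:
W = -11 (W = -2 - 9 = -11)
z(V, U) = -6/7 + U/7
K(g) = -11/g
d(T, E) = T/(4*E) (d(T, E) = ((T + T)/(E + E))/4 = ((2*T)/((2*E)))/4 = ((2*T)*(1/(2*E)))/4 = (T/E)/4 = T/(4*E))
K(z(-4, 4))/d(21, 14/(-6)) = (-11/(-6/7 + (⅐)*4))/(((¼)*21/(14/(-6)))) = (-11/(-6/7 + 4/7))/(((¼)*21/(14*(-⅙)))) = (-11/(-2/7))/(((¼)*21/(-7/3))) = (-11*(-7/2))/(((¼)*21*(-3/7))) = 77/(2*(-9/4)) = (77/2)*(-4/9) = -154/9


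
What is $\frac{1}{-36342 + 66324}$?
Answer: $\frac{1}{29982} \approx 3.3353 \cdot 10^{-5}$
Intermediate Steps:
$\frac{1}{-36342 + 66324} = \frac{1}{29982}$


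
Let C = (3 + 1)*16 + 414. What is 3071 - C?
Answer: 2593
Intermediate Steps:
C = 478 (C = 4*16 + 414 = 64 + 414 = 478)
3071 - C = 3071 - 1*478 = 3071 - 478 = 2593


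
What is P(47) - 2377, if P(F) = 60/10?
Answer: -2371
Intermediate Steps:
P(F) = 6 (P(F) = 60*(⅒) = 6)
P(47) - 2377 = 6 - 2377 = -2371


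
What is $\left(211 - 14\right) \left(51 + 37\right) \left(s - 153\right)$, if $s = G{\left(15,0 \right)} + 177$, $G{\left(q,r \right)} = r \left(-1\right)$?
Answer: $416064$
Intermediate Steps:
$G{\left(q,r \right)} = - r$
$s = 177$ ($s = \left(-1\right) 0 + 177 = 0 + 177 = 177$)
$\left(211 - 14\right) \left(51 + 37\right) \left(s - 153\right) = \left(211 - 14\right) \left(51 + 37\right) \left(177 - 153\right) = 197 \cdot 88 \cdot 24 = 17336 \cdot 24 = 416064$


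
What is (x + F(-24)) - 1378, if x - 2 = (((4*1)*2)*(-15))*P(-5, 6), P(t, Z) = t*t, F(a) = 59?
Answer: -4317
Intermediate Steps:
P(t, Z) = t²
x = -2998 (x = 2 + (((4*1)*2)*(-15))*(-5)² = 2 + ((4*2)*(-15))*25 = 2 + (8*(-15))*25 = 2 - 120*25 = 2 - 3000 = -2998)
(x + F(-24)) - 1378 = (-2998 + 59) - 1378 = -2939 - 1378 = -4317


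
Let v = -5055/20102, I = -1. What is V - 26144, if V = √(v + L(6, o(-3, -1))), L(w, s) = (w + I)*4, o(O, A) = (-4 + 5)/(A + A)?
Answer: -26144 + √15085430/874 ≈ -26140.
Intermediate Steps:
o(O, A) = 1/(2*A)
v = -5055/20102 (v = -5055*1/20102 = -5055/20102 ≈ -0.25147)
L(w, s) = -4 + 4*w (L(w, s) = (w - 1)*4 = (-1 + w)*4 = -4 + 4*w)
V = √15085430/874 (V = √(-5055/20102 + (-4 + 4*6)) = √(-5055/20102 + (-4 + 24)) = √(-5055/20102 + 20) = √(396985/20102) = √15085430/874 ≈ 4.4439)
V - 26144 = √15085430/874 - 26144 = -26144 + √15085430/874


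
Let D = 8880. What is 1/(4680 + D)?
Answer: 1/13560 ≈ 7.3746e-5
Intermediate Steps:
1/(4680 + D) = 1/(4680 + 8880) = 1/13560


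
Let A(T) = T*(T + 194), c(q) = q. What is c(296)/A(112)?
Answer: 37/4284 ≈ 0.0086368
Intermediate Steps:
A(T) = T*(194 + T)
c(296)/A(112) = 296/((112*(194 + 112))) = 296/((112*306)) = 296/34272 = 296*(1/34272) = 37/4284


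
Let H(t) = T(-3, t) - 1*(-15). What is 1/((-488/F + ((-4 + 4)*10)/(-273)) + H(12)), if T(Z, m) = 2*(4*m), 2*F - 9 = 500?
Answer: 509/55523 ≈ 0.0091674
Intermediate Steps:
F = 509/2 (F = 9/2 + (½)*500 = 9/2 + 250 = 509/2 ≈ 254.50)
T(Z, m) = 8*m
H(t) = 15 + 8*t (H(t) = 8*t - 1*(-15) = 8*t + 15 = 15 + 8*t)
1/((-488/F + ((-4 + 4)*10)/(-273)) + H(12)) = 1/((-488/509/2 + ((-4 + 4)*10)/(-273)) + (15 + 8*12)) = 1/((-488*2/509 + (0*10)*(-1/273)) + (15 + 96)) = 1/((-976/509 + 0*(-1/273)) + 111) = 1/((-976/509 + 0) + 111) = 1/(-976/509 + 111) = 1/(55523/509) = 509/55523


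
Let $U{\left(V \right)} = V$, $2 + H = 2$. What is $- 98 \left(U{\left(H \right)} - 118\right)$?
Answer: $11564$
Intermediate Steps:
$H = 0$ ($H = -2 + 2 = 0$)
$- 98 \left(U{\left(H \right)} - 118\right) = - 98 \left(0 - 118\right) = \left(-98\right) \left(-118\right) = 11564$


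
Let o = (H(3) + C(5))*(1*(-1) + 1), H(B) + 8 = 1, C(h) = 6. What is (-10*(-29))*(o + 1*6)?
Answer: 1740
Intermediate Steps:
H(B) = -7 (H(B) = -8 + 1 = -7)
o = 0 (o = (-7 + 6)*(1*(-1) + 1) = -(-1 + 1) = -1*0 = 0)
(-10*(-29))*(o + 1*6) = (-10*(-29))*(0 + 1*6) = 290*(0 + 6) = 290*6 = 1740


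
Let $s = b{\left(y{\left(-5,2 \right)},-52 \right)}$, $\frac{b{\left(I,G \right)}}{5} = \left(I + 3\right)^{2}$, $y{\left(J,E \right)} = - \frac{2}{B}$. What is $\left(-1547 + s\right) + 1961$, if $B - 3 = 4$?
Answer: $\frac{22091}{49} \approx 450.84$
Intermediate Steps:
$B = 7$ ($B = 3 + 4 = 7$)
$y{\left(J,E \right)} = - \frac{2}{7}$
$b{\left(I,G \right)} = 5 \left(3 + I\right)^{2}$ ($b{\left(I,G \right)} = 5 \left(I + 3\right)^{2} = 5 \left(3 + I\right)^{2}$)
$s = \frac{1805}{49}$ ($s = 5 \left(3 - \frac{2}{7}\right)^{2} = 5 \left(\frac{19}{7}\right)^{2} = 5 \cdot \frac{361}{49} = \frac{1805}{49} \approx 36.837$)
$\left(-1547 + s\right) + 1961 = \left(-1547 + \frac{1805}{49}\right) + 1961 = - \frac{73998}{49} + 1961 = \frac{22091}{49}$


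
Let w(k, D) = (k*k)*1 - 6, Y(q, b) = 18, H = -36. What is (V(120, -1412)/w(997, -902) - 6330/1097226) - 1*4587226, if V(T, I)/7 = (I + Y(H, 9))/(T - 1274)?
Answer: -481125622224914056022/104883784147701 ≈ -4.5872e+6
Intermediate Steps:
V(T, I) = 7*(18 + I)/(-1274 + T) (V(T, I) = 7*((I + 18)/(T - 1274)) = 7*((18 + I)/(-1274 + T)) = 7*(18 + I)/(-1274 + T))
w(k, D) = -6 + k² (w(k, D) = k²*1 - 6 = k² - 6 = -6 + k²)
(V(120, -1412)/w(997, -902) - 6330/1097226) - 1*4587226 = ((7*(18 - 1412)/(-1274 + 120))/(-6 + 997²) - 6330/1097226) - 1*4587226 = ((7*(-1394)/(-1154))/(-6 + 994009) - 6330*1/1097226) - 4587226 = ((7*(-1/1154)*(-1394))/994003 - 1055/182871) - 4587226 = ((4879/577)*(1/994003) - 1055/182871) - 4587226 = (4879/573539731 - 1055/182871) - 4587226 = -604192188596/104883784147701 - 4587226 = -481125622224914056022/104883784147701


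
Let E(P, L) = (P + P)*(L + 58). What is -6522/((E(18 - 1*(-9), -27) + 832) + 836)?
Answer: -1087/557 ≈ -1.9515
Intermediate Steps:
E(P, L) = 2*P*(58 + L) (E(P, L) = (2*P)*(58 + L) = 2*P*(58 + L))
-6522/((E(18 - 1*(-9), -27) + 832) + 836) = -6522/((2*(18 - 1*(-9))*(58 - 27) + 832) + 836) = -6522/((2*(18 + 9)*31 + 832) + 836) = -6522/((2*27*31 + 832) + 836) = -6522/((1674 + 832) + 836) = -6522/(2506 + 836) = -6522/3342 = -6522*1/3342 = -1087/557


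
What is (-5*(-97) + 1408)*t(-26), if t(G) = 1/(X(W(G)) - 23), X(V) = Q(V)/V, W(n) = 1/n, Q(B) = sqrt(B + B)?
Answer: -43539/581 + 3786*I*sqrt(13)/581 ≈ -74.938 + 23.495*I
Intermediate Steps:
Q(B) = sqrt(2)*sqrt(B) (Q(B) = sqrt(2*B) = sqrt(2)*sqrt(B))
X(V) = sqrt(2)/sqrt(V) (X(V) = (sqrt(2)*sqrt(V))/V = sqrt(2)/sqrt(V))
t(G) = 1/(-23 + sqrt(2)/sqrt(1/G)) (t(G) = 1/(sqrt(2)/sqrt(1/G) - 23) = 1/(-23 + sqrt(2)/sqrt(1/G)))
(-5*(-97) + 1408)*t(-26) = (-5*(-97) + 1408)/(-23 - 26*sqrt(2)*sqrt(1/(-26))) = (485 + 1408)/(-23 - 26*sqrt(2)*sqrt(-1/26)) = 1893/(-23 - 26*sqrt(2)*I*sqrt(26)/26) = 1893/(-23 - 2*I*sqrt(13))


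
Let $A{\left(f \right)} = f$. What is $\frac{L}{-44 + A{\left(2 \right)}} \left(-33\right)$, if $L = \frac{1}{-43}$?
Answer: $- \frac{11}{602} \approx -0.018272$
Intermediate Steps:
$L = - \frac{1}{43} \approx -0.023256$
$\frac{L}{-44 + A{\left(2 \right)}} \left(-33\right) = - \frac{1}{43 \left(-44 + 2\right)} \left(-33\right) = - \frac{1}{43 \left(-42\right)} \left(-33\right) = \left(- \frac{1}{43}\right) \left(- \frac{1}{42}\right) \left(-33\right) = \frac{1}{1806} \left(-33\right) = - \frac{11}{602}$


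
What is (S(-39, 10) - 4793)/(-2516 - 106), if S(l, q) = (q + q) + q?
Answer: 4763/2622 ≈ 1.8166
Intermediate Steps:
S(l, q) = 3*q (S(l, q) = 2*q + q = 3*q)
(S(-39, 10) - 4793)/(-2516 - 106) = (3*10 - 4793)/(-2516 - 106) = (30 - 4793)/(-2622) = -4763*(-1/2622) = 4763/2622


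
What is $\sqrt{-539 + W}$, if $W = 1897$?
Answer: $\sqrt{1358} \approx 36.851$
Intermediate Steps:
$\sqrt{-539 + W} = \sqrt{-539 + 1897} = \sqrt{1358}$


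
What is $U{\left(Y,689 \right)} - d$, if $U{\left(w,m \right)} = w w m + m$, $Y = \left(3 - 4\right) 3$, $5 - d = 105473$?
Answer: $112358$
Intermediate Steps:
$d = -105468$ ($d = 5 - 105473 = -105468$)
$Y = -3$ ($Y = \left(-1\right) 3 = -3$)
$U{\left(w,m \right)} = m + m w^{2}$ ($U{\left(w,m \right)} = w^{2} m + m = m w^{2} + m = m + m w^{2}$)
$U{\left(Y,689 \right)} - d = 689 \left(1 + \left(-3\right)^{2}\right) - -105468 = 689 \left(1 + 9\right) + 105468 = 689 \cdot 10 + 105468 = 6890 + 105468 = 112358$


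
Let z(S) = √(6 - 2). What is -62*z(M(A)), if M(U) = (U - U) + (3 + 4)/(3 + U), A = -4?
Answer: -124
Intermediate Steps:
M(U) = 7/(3 + U) (M(U) = 0 + 7/(3 + U) = 7/(3 + U))
z(S) = 2 (z(S) = √4 = 2)
-62*z(M(A)) = -62*2 = -124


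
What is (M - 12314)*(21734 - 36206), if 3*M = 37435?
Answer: -2378232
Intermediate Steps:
M = 37435/3 (M = (⅓)*37435 = 37435/3 ≈ 12478.)
(M - 12314)*(21734 - 36206) = (37435/3 - 12314)*(21734 - 36206) = (493/3)*(-14472) = -2378232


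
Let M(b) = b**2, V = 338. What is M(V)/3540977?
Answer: 114244/3540977 ≈ 0.032263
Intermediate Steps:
M(V)/3540977 = 338**2/3540977 = 114244*(1/3540977) = 114244/3540977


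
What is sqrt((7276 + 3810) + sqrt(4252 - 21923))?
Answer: sqrt(11086 + I*sqrt(17671)) ≈ 105.29 + 0.6313*I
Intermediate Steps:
sqrt((7276 + 3810) + sqrt(4252 - 21923)) = sqrt(11086 + sqrt(-17671)) = sqrt(11086 + I*sqrt(17671))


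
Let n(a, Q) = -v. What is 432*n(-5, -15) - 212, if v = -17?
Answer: 7132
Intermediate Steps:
n(a, Q) = 17 (n(a, Q) = -1*(-17) = 17)
432*n(-5, -15) - 212 = 432*17 - 212 = 7344 - 212 = 7132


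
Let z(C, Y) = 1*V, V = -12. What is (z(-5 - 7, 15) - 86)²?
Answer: 9604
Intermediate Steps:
z(C, Y) = -12 (z(C, Y) = 1*(-12) = -12)
(z(-5 - 7, 15) - 86)² = (-12 - 86)² = (-98)² = 9604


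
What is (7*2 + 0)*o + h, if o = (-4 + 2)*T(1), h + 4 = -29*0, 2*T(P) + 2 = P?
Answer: 10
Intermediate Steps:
T(P) = -1 + P/2
h = -4 (h = -4 - 29*0 = -4 + 0 = -4)
o = 1 (o = (-4 + 2)*(-1 + (½)*1) = -2*(-1 + ½) = -2*(-½) = 1)
(7*2 + 0)*o + h = (7*2 + 0)*1 - 4 = (14 + 0)*1 - 4 = 14*1 - 4 = 14 - 4 = 10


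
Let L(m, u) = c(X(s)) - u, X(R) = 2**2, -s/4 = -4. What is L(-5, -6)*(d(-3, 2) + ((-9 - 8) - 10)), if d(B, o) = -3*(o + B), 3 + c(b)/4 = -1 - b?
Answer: 624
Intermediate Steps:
s = 16 (s = -4*(-4) = 16)
X(R) = 4
c(b) = -16 - 4*b (c(b) = -12 + 4*(-1 - b) = -12 + (-4 - 4*b) = -16 - 4*b)
L(m, u) = -32 - u (L(m, u) = (-16 - 4*4) - u = (-16 - 16) - u = -32 - u)
d(B, o) = -3*B - 3*o (d(B, o) = -3*(B + o) = -3*B - 3*o)
L(-5, -6)*(d(-3, 2) + ((-9 - 8) - 10)) = (-32 - 1*(-6))*((-3*(-3) - 3*2) + ((-9 - 8) - 10)) = (-32 + 6)*((9 - 6) + (-17 - 10)) = -26*(3 - 27) = -26*(-24) = 624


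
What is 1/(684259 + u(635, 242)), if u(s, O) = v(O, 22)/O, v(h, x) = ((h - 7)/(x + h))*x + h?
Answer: 2904/1987091275 ≈ 1.4614e-6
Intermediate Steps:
v(h, x) = h + x*(-7 + h)/(h + x) (v(h, x) = ((-7 + h)/(h + x))*x + h = x*(-7 + h)/(h + x) + h = h + x*(-7 + h)/(h + x))
u(s, O) = (-154 + O² + 44*O)/(O*(22 + O)) (u(s, O) = ((O² - 7*22 + 2*O*22)/(O + 22))/O = ((O² - 154 + 44*O)/(22 + O))/O = ((-154 + O² + 44*O)/(22 + O))/O = (-154 + O² + 44*O)/(O*(22 + O)))
1/(684259 + u(635, 242)) = 1/(684259 + (-154 + 242² + 44*242)/(242*(22 + 242))) = 1/(684259 + (1/242)*(-154 + 58564 + 10648)/264) = 1/(684259 + (1/242)*(1/264)*69058) = 1/(684259 + 3139/2904) = 1/(1987091275/2904) = 2904/1987091275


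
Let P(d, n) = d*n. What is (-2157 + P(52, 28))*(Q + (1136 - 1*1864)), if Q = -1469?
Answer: 1540097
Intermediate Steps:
(-2157 + P(52, 28))*(Q + (1136 - 1*1864)) = (-2157 + 52*28)*(-1469 + (1136 - 1*1864)) = (-2157 + 1456)*(-1469 + (1136 - 1864)) = -701*(-1469 - 728) = -701*(-2197) = 1540097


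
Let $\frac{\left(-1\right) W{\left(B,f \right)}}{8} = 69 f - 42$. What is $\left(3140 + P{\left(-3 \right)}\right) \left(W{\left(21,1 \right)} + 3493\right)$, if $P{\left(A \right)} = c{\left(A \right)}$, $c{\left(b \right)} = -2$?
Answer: $10283226$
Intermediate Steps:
$W{\left(B,f \right)} = 336 - 552 f$ ($W{\left(B,f \right)} = - 8 \left(69 f - 42\right) = - 8 \left(-42 + 69 f\right) = 336 - 552 f$)
$P{\left(A \right)} = -2$
$\left(3140 + P{\left(-3 \right)}\right) \left(W{\left(21,1 \right)} + 3493\right) = \left(3140 - 2\right) \left(\left(336 - 552\right) + 3493\right) = 3138 \left(\left(336 - 552\right) + 3493\right) = 3138 \left(-216 + 3493\right) = 3138 \cdot 3277 = 10283226$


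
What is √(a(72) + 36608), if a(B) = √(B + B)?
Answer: 2*√9155 ≈ 191.36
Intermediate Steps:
a(B) = √2*√B (a(B) = √(2*B) = √2*√B)
√(a(72) + 36608) = √(√2*√72 + 36608) = √(√2*(6*√2) + 36608) = √(12 + 36608) = √36620 = 2*√9155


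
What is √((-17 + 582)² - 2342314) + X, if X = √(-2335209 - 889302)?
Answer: I*(√2023089 + 3*√358279) ≈ 3218.0*I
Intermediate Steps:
X = 3*I*√358279 (X = √(-3224511) = 3*I*√358279 ≈ 1795.7*I)
√((-17 + 582)² - 2342314) + X = √((-17 + 582)² - 2342314) + 3*I*√358279 = √(565² - 2342314) + 3*I*√358279 = √(319225 - 2342314) + 3*I*√358279 = √(-2023089) + 3*I*√358279 = I*√2023089 + 3*I*√358279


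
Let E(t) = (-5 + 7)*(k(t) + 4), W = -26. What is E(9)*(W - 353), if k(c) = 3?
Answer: -5306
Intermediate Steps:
E(t) = 14 (E(t) = (-5 + 7)*(3 + 4) = 2*7 = 14)
E(9)*(W - 353) = 14*(-26 - 353) = 14*(-379) = -5306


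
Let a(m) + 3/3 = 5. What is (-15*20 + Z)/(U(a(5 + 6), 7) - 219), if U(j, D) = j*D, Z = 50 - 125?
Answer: 375/191 ≈ 1.9634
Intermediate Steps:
Z = -75
a(m) = 4 (a(m) = -1 + 5 = 4)
U(j, D) = D*j
(-15*20 + Z)/(U(a(5 + 6), 7) - 219) = (-15*20 - 75)/(7*4 - 219) = (-300 - 75)/(28 - 219) = -375/(-191) = -375*(-1/191) = 375/191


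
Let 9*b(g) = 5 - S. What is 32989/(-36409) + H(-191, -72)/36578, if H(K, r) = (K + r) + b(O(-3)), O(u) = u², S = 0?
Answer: -5473021418/5992957809 ≈ -0.91324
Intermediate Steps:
b(g) = 5/9 (b(g) = (5 - 1*0)/9 = (5 + 0)/9 = (⅑)*5 = 5/9)
H(K, r) = 5/9 + K + r (H(K, r) = (K + r) + 5/9 = 5/9 + K + r)
32989/(-36409) + H(-191, -72)/36578 = 32989/(-36409) + (5/9 - 191 - 72)/36578 = 32989*(-1/36409) - 2362/9*1/36578 = -32989/36409 - 1181/164601 = -5473021418/5992957809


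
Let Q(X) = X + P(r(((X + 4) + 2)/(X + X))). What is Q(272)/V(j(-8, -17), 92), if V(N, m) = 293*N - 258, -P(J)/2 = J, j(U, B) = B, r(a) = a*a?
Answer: -10042503/193801088 ≈ -0.051819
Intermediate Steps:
r(a) = a**2
P(J) = -2*J
Q(X) = X - (6 + X)**2/(2*X**2) (Q(X) = X - 2*((X + 4) + 2)**2/(X + X)**2 = X - 2*((4 + X) + 2)**2/(4*X**2) = X - 2*(6 + X)**2/(4*X**2) = X - (6 + X)**2/(2*X**2))
V(N, m) = -258 + 293*N
Q(272)/V(j(-8, -17), 92) = (272 - 1/2*(6 + 272)**2/272**2)/(-258 + 293*(-17)) = (272 - 1/2*1/73984*278**2)/(-258 - 4981) = (272 - 1/2*1/73984*77284)/(-5239) = (272 - 19321/36992)*(-1/5239) = (10042503/36992)*(-1/5239) = -10042503/193801088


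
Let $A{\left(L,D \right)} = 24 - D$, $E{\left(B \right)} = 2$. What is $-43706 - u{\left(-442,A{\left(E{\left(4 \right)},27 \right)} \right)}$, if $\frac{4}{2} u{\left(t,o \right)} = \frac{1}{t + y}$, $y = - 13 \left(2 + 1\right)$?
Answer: $- \frac{42045171}{962} \approx -43706.0$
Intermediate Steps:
$y = -39$ ($y = \left(-13\right) 3 = -39$)
$u{\left(t,o \right)} = \frac{1}{2 \left(-39 + t\right)}$ ($u{\left(t,o \right)} = \frac{1}{2 \left(t - 39\right)} = \frac{1}{2 \left(-39 + t\right)}$)
$-43706 - u{\left(-442,A{\left(E{\left(4 \right)},27 \right)} \right)} = -43706 - \frac{1}{2 \left(-39 - 442\right)} = -43706 - \frac{1}{2 \left(-481\right)} = -43706 - \frac{1}{2} \left(- \frac{1}{481}\right) = -43706 - - \frac{1}{962} = -43706 + \frac{1}{962} = - \frac{42045171}{962}$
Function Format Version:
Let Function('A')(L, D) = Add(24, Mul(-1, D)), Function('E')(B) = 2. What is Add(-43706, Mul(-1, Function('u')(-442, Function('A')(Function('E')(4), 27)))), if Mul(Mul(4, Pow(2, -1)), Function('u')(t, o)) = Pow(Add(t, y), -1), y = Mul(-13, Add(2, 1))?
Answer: Rational(-42045171, 962) ≈ -43706.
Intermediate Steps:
y = -39 (y = Mul(-13, 3) = -39)
Function('u')(t, o) = Mul(Rational(1, 2), Pow(Add(-39, t), -1)) (Function('u')(t, o) = Mul(Rational(1, 2), Pow(Add(t, -39), -1)) = Mul(Rational(1, 2), Pow(Add(-39, t), -1)))
Add(-43706, Mul(-1, Function('u')(-442, Function('A')(Function('E')(4), 27)))) = Add(-43706, Mul(-1, Mul(Rational(1, 2), Pow(Add(-39, -442), -1)))) = Add(-43706, Mul(-1, Mul(Rational(1, 2), Pow(-481, -1)))) = Add(-43706, Mul(-1, Mul(Rational(1, 2), Rational(-1, 481)))) = Add(-43706, Mul(-1, Rational(-1, 962))) = Add(-43706, Rational(1, 962)) = Rational(-42045171, 962)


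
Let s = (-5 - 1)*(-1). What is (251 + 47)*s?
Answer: 1788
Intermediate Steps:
s = 6 (s = -6*(-1) = 6)
(251 + 47)*s = (251 + 47)*6 = 298*6 = 1788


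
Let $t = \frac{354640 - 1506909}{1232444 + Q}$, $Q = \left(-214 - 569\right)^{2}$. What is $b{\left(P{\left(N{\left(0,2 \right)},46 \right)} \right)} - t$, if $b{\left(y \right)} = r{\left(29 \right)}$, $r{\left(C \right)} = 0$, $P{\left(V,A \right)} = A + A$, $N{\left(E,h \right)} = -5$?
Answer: $\frac{1152269}{1845533} \approx 0.62436$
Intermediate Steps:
$Q = 613089$ ($Q = \left(-783\right)^{2} = 613089$)
$P{\left(V,A \right)} = 2 A$
$b{\left(y \right)} = 0$
$t = - \frac{1152269}{1845533}$ ($t = \frac{354640 - 1506909}{1232444 + 613089} = - \frac{1152269}{1845533} \approx -0.62436$)
$b{\left(P{\left(N{\left(0,2 \right)},46 \right)} \right)} - t = 0 - - \frac{1152269}{1845533} = 0 + \frac{1152269}{1845533} = \frac{1152269}{1845533}$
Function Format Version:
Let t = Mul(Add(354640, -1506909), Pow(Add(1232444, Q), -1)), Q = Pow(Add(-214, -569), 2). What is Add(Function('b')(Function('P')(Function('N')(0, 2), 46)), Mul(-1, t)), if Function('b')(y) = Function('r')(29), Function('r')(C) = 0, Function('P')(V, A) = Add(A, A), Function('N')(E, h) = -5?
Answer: Rational(1152269, 1845533) ≈ 0.62436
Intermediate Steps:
Q = 613089 (Q = Pow(-783, 2) = 613089)
Function('P')(V, A) = Mul(2, A)
Function('b')(y) = 0
t = Rational(-1152269, 1845533) (t = Mul(Add(354640, -1506909), Pow(Add(1232444, 613089), -1)) = Mul(-1152269, Pow(1845533, -1)) = Mul(-1152269, Rational(1, 1845533)) = Rational(-1152269, 1845533) ≈ -0.62436)
Add(Function('b')(Function('P')(Function('N')(0, 2), 46)), Mul(-1, t)) = Add(0, Mul(-1, Rational(-1152269, 1845533))) = Add(0, Rational(1152269, 1845533)) = Rational(1152269, 1845533)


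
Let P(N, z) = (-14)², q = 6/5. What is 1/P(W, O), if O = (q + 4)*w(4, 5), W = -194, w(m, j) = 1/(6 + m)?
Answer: 1/196 ≈ 0.0051020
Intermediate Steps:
q = 6/5 (q = 6*(⅕) = 6/5 ≈ 1.2000)
O = 13/25 (O = (6/5 + 4)/(6 + 4) = (26/5)/10 = (26/5)*(⅒) = 13/25 ≈ 0.52000)
P(N, z) = 196
1/P(W, O) = 1/196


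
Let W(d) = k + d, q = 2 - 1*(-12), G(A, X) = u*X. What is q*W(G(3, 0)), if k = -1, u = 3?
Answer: -14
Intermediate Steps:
G(A, X) = 3*X
q = 14 (q = 2 + 12 = 14)
W(d) = -1 + d
q*W(G(3, 0)) = 14*(-1 + 3*0) = 14*(-1 + 0) = 14*(-1) = -14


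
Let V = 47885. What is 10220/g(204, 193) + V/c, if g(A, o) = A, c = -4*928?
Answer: 7042025/189312 ≈ 37.198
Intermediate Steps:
c = -3712
10220/g(204, 193) + V/c = 10220/204 + 47885/(-3712) = 10220*(1/204) + 47885*(-1/3712) = 2555/51 - 47885/3712 = 7042025/189312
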